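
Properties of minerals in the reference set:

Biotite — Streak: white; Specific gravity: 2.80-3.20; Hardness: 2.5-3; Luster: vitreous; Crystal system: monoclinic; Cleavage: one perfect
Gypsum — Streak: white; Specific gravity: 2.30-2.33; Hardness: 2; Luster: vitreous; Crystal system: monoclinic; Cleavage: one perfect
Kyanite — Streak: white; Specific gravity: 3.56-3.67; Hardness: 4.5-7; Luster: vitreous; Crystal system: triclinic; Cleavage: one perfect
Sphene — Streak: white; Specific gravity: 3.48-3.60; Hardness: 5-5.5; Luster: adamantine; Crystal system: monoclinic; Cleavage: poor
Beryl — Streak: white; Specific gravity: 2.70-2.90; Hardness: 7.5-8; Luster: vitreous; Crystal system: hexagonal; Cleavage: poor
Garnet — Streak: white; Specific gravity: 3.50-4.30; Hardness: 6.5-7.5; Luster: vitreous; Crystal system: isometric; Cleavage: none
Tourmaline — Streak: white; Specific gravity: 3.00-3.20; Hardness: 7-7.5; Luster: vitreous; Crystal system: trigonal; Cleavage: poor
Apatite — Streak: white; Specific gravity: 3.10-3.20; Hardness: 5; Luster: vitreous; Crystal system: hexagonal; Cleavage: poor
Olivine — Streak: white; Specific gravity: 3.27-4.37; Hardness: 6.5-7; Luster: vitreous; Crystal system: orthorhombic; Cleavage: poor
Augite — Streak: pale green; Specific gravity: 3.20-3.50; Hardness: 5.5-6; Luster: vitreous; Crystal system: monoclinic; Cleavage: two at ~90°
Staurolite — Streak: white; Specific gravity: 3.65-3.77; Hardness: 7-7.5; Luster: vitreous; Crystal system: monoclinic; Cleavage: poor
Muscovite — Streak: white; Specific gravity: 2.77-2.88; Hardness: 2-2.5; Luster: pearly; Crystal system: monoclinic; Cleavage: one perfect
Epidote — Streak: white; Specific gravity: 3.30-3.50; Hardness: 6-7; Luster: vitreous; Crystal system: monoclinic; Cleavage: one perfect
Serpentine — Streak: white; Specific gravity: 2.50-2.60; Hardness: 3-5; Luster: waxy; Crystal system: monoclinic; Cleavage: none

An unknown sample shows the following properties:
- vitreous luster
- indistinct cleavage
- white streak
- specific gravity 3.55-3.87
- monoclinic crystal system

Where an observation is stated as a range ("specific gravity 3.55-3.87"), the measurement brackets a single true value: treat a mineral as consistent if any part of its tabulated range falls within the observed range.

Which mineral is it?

Vitreous luster eliminates Sphene, Muscovite, Serpentine.
Indistinct cleavage: narrows the field to Beryl, Tourmaline, Apatite, Olivine, Staurolite.
White streak: consistent with all remaining minerals.
Specific gravity 3.55-3.87: narrows the field to Olivine, Staurolite.
Monoclinic crystal system is inconsistent with Olivine.
Only Staurolite satisfies all observations.

Staurolite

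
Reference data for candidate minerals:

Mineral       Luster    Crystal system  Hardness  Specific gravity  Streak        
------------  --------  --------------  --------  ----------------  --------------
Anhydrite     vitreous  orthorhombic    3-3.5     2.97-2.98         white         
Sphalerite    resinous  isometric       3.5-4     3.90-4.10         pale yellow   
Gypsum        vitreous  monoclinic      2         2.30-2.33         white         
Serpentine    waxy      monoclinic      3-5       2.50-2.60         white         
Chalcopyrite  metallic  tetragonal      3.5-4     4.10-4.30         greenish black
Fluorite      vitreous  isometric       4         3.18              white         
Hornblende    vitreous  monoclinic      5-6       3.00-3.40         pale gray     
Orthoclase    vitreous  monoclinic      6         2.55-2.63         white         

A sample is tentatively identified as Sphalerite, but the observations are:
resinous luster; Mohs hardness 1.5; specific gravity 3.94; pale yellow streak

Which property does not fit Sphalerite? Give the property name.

Resinous luster: Sphalerite has resinous luster — matches.
Mohs hardness 1.5: Sphalerite has hardness 3.5-4 — outside the reference range.
Specific gravity 3.94: Sphalerite has SG 3.90-4.10 — matches.
Pale yellow streak: Sphalerite has pale yellow streak — matches.
Everything matches except the hardness.

hardness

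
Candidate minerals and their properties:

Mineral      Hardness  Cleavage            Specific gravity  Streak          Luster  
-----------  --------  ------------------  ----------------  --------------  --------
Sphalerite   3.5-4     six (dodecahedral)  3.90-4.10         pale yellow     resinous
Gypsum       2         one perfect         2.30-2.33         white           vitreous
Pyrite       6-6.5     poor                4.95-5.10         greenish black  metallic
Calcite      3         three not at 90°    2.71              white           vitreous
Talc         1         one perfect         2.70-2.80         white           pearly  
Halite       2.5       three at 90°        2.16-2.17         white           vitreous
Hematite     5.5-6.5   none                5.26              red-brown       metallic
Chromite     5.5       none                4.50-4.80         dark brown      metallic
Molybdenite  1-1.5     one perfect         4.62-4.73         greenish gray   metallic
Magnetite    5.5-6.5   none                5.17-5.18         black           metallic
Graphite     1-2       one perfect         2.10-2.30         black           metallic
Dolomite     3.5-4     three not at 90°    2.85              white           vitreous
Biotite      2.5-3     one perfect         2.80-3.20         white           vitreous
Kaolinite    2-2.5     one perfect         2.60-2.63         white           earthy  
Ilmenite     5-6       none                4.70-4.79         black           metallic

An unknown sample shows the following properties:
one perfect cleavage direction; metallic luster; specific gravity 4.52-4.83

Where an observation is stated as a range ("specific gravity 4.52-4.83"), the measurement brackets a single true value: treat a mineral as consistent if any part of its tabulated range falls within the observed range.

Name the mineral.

Molybdenite

One perfect cleavage direction — Gypsum, Talc, Molybdenite, Graphite, Biotite, Kaolinite remain.
Metallic luster — Molybdenite, Graphite remain.
Specific gravity 4.52-4.83 rules out Graphite.
Only Molybdenite satisfies all observations.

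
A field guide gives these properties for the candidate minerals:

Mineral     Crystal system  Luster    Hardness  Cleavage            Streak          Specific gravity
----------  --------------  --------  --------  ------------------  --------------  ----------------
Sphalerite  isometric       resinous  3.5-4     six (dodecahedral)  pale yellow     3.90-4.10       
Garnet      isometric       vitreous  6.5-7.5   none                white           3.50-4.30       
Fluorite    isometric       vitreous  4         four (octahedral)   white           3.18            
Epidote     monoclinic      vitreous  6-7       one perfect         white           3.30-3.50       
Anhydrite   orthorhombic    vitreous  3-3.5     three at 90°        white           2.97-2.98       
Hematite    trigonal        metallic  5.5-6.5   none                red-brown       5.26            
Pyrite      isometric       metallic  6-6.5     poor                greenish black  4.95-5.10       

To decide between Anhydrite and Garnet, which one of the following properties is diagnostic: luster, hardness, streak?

hardness

Luster: both vitreous — identical.
Hardness: Anhydrite 3-3.5, Garnet 6.5-7.5 — distinct.
Streak: both white — identical.
Only hardness differs between Anhydrite and Garnet among the listed tests.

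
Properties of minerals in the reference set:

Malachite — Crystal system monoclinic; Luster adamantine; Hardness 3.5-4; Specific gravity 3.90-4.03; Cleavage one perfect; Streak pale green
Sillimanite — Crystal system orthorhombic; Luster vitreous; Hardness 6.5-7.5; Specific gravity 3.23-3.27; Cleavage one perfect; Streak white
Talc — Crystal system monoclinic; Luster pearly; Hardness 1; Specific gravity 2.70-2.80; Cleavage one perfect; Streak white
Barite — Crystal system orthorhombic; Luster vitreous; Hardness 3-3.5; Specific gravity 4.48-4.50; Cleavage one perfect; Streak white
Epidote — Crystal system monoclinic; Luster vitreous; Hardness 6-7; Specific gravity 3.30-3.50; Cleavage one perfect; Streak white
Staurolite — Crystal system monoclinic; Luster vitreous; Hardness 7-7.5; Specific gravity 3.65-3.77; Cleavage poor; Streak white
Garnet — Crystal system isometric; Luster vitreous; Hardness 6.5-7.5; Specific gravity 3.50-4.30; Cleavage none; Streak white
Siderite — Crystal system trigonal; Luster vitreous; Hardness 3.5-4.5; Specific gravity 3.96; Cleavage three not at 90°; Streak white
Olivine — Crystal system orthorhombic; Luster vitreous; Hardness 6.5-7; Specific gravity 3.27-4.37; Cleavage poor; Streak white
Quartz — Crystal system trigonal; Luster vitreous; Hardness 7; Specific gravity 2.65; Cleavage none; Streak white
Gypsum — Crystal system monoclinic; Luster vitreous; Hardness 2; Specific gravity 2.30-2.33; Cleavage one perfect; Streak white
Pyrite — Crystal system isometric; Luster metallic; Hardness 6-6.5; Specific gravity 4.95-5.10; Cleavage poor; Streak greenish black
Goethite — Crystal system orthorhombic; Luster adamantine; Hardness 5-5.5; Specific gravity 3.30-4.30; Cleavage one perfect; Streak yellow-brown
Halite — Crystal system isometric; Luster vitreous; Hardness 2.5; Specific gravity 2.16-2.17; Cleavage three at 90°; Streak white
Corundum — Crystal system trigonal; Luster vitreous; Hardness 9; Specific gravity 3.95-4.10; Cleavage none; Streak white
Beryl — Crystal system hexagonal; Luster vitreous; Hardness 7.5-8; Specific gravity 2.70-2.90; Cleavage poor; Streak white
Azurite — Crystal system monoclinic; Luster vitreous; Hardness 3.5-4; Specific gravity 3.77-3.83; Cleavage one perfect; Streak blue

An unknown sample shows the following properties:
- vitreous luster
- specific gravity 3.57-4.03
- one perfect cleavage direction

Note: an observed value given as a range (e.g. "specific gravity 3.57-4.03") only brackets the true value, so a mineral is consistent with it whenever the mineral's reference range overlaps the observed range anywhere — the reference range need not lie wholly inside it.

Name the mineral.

Azurite

Vitreous luster excludes Malachite, Talc, Pyrite, Goethite.
Specific gravity 3.57-4.03: narrows the field to Staurolite, Garnet, Siderite, Olivine, Corundum, Azurite.
One perfect cleavage direction: leaves Azurite.
Azurite is the sole remaining match.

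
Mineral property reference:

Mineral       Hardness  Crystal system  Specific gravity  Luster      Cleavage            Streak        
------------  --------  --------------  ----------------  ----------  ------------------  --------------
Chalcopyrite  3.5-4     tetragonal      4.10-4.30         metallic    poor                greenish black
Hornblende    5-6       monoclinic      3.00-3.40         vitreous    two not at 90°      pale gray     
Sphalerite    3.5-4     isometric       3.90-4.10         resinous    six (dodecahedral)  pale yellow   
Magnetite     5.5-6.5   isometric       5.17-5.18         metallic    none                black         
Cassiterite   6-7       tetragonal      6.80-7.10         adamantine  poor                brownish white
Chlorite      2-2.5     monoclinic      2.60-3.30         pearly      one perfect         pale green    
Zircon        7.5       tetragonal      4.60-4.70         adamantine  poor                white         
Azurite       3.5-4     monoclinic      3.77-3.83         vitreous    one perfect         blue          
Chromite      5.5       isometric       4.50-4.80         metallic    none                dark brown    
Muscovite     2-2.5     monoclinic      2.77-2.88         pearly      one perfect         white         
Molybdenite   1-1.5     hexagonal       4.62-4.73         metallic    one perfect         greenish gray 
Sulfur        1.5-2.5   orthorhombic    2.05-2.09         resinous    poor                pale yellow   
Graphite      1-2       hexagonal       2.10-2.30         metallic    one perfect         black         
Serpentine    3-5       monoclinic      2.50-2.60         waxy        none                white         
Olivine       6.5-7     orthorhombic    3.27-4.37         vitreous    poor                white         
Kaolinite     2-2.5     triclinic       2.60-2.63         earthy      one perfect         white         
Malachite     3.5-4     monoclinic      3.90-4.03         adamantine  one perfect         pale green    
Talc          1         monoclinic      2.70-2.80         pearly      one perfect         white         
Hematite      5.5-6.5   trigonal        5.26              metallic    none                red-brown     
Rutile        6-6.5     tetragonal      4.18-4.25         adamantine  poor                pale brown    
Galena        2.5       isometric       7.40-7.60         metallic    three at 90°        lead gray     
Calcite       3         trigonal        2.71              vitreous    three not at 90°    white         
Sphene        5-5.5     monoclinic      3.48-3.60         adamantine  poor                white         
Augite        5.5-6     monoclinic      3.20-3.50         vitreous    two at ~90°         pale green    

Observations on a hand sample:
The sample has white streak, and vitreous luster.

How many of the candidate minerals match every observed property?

White streak: Zircon, Muscovite, Serpentine, Olivine, Kaolinite, Talc, Calcite, Sphene remain.
Vitreous luster: only Olivine, Calcite remain.
Remaining candidates: Calcite, Olivine.
That is 2 minerals.

2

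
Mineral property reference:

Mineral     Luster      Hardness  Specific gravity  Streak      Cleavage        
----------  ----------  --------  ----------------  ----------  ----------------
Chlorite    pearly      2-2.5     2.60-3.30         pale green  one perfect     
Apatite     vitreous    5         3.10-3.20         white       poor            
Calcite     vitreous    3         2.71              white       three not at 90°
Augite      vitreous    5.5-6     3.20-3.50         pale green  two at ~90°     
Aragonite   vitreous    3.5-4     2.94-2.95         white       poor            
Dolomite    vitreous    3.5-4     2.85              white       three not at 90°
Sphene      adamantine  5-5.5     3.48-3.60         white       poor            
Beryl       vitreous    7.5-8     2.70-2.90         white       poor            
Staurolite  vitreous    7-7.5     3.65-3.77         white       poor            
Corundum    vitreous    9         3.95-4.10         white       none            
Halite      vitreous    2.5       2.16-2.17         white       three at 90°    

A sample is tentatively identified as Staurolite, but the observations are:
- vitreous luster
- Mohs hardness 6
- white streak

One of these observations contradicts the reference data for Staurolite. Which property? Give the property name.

hardness

Vitreous luster: Staurolite has vitreous luster — within range.
Mohs hardness 6: Staurolite has hardness 7-7.5 — does not match.
White streak: Staurolite has white streak — within range.
Everything matches except the hardness.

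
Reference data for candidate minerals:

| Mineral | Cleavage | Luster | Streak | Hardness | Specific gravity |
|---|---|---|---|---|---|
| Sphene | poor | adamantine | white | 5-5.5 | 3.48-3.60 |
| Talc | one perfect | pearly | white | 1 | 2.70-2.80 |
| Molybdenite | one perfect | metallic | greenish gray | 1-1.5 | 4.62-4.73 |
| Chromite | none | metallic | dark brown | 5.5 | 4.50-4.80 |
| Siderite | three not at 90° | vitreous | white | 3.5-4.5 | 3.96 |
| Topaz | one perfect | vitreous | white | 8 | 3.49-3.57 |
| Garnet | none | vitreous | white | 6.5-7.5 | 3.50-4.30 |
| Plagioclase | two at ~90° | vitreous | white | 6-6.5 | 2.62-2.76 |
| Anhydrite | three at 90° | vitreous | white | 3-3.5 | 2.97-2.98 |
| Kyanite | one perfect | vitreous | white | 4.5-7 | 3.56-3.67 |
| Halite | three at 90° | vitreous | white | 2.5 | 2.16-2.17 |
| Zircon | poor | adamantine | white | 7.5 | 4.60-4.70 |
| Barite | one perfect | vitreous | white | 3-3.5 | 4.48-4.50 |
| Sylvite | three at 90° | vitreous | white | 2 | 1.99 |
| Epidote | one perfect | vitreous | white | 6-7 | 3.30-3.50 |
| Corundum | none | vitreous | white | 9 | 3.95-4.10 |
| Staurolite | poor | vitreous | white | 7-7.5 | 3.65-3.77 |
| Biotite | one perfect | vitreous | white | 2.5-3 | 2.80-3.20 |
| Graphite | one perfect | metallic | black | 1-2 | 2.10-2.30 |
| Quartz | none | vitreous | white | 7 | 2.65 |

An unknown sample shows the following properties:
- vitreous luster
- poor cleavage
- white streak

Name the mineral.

Vitreous luster eliminates Sphene, Talc, Molybdenite, Chromite, Zircon, Graphite.
Poor cleavage — Staurolite remains.
White streak — all remaining candidates fit.
Only Staurolite satisfies all observations.

Staurolite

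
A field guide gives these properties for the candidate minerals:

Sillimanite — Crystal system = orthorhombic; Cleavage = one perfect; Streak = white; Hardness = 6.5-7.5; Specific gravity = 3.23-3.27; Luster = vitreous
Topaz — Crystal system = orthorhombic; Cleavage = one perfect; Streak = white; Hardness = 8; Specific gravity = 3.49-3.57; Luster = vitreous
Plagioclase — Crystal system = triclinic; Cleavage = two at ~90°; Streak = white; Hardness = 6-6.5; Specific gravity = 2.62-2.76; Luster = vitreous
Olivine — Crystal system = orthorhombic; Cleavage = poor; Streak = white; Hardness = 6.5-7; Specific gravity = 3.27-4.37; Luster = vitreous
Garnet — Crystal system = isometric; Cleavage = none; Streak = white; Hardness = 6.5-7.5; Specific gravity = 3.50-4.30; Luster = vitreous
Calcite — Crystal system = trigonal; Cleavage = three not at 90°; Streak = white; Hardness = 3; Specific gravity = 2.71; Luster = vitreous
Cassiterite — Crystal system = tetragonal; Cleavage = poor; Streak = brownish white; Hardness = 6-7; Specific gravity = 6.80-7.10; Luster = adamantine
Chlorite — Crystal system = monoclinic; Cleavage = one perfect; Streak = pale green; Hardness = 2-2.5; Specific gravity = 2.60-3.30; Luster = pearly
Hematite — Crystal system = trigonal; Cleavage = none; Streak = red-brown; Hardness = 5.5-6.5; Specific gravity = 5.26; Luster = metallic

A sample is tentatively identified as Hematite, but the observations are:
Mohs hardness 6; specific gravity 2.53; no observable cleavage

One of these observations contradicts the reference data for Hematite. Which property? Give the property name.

Mohs hardness 6: Hematite has hardness 5.5-6.5 — matches.
Specific gravity 2.53: Hematite has SG 5.26 — does not match.
No observable cleavage: Hematite has cleavage none — matches.
Everything matches except the specific gravity.

specific gravity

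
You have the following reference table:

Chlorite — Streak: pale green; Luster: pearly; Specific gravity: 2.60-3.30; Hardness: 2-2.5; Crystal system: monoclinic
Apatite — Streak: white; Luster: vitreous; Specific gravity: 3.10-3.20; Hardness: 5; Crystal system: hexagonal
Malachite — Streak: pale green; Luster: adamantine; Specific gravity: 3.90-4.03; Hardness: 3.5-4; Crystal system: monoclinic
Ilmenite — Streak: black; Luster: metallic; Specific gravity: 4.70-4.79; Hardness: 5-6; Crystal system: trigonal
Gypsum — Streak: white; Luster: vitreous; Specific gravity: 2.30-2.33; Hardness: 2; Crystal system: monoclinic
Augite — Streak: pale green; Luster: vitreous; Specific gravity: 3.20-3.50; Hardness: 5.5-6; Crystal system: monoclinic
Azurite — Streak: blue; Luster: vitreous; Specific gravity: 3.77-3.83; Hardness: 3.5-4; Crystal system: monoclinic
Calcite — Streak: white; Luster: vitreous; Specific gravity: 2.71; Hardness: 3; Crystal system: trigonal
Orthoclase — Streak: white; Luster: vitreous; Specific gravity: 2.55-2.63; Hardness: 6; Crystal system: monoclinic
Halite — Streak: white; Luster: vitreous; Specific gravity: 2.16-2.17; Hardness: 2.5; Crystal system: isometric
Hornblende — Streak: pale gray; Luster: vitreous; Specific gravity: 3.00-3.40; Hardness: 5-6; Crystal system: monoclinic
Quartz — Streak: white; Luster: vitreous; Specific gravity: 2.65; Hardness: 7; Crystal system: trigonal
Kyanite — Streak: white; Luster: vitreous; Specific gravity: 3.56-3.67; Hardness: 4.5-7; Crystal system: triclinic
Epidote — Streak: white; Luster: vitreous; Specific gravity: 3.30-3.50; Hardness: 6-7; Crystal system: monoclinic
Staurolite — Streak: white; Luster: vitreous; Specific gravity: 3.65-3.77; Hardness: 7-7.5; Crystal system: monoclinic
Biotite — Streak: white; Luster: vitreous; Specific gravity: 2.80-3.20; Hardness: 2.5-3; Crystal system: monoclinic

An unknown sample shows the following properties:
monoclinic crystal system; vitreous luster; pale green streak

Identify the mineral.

Augite

Monoclinic crystal system eliminates Apatite, Ilmenite, Calcite, Halite, Quartz, Kyanite.
Vitreous luster is inconsistent with Chlorite, Malachite.
Pale green streak — Augite remains.
The only mineral consistent with every observation is Augite.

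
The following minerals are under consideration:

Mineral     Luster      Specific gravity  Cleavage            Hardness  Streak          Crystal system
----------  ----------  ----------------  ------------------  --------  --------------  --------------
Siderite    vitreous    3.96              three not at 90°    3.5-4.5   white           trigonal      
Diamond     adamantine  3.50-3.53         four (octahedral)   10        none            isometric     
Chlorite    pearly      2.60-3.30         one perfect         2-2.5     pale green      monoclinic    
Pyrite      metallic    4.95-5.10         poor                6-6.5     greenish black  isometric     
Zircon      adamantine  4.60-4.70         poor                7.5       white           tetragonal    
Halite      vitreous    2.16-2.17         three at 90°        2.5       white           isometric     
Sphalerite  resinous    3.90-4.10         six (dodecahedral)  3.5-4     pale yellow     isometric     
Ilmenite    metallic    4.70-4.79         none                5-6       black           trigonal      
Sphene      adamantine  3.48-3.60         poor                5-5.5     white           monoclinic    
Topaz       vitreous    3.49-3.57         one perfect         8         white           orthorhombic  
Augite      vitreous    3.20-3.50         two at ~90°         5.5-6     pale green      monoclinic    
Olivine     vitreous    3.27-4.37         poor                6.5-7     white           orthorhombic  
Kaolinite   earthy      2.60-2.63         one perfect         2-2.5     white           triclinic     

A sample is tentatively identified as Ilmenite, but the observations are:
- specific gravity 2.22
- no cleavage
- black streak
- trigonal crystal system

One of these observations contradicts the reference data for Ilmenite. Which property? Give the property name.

Specific gravity 2.22: Ilmenite has SG 4.70-4.79 — inconsistent.
No cleavage: Ilmenite has cleavage none — matches.
Black streak: Ilmenite has black streak — matches.
Trigonal crystal system: Ilmenite has trigonal system — matches.
Only the specific gravity is inconsistent.

specific gravity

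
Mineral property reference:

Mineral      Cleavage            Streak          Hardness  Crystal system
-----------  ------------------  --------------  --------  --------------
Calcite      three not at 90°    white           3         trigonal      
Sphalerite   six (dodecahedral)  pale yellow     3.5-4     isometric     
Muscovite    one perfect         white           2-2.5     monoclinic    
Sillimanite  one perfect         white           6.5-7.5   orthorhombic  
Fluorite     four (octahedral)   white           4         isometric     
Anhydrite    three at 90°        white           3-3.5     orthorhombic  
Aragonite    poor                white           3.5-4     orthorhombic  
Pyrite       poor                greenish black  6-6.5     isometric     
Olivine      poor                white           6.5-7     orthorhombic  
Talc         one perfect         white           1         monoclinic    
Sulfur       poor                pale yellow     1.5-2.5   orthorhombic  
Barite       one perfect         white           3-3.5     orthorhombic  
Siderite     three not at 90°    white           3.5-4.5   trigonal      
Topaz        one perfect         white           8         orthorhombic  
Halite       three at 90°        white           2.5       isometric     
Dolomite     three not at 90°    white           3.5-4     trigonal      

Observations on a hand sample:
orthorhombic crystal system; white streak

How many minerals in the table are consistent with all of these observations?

Orthorhombic crystal system: leaves Sillimanite, Anhydrite, Aragonite, Olivine, Sulfur, Barite, Topaz.
White streak eliminates Sulfur.
Remaining candidates: Anhydrite, Aragonite, Barite, Olivine, Sillimanite, Topaz.
That is 6 minerals.

6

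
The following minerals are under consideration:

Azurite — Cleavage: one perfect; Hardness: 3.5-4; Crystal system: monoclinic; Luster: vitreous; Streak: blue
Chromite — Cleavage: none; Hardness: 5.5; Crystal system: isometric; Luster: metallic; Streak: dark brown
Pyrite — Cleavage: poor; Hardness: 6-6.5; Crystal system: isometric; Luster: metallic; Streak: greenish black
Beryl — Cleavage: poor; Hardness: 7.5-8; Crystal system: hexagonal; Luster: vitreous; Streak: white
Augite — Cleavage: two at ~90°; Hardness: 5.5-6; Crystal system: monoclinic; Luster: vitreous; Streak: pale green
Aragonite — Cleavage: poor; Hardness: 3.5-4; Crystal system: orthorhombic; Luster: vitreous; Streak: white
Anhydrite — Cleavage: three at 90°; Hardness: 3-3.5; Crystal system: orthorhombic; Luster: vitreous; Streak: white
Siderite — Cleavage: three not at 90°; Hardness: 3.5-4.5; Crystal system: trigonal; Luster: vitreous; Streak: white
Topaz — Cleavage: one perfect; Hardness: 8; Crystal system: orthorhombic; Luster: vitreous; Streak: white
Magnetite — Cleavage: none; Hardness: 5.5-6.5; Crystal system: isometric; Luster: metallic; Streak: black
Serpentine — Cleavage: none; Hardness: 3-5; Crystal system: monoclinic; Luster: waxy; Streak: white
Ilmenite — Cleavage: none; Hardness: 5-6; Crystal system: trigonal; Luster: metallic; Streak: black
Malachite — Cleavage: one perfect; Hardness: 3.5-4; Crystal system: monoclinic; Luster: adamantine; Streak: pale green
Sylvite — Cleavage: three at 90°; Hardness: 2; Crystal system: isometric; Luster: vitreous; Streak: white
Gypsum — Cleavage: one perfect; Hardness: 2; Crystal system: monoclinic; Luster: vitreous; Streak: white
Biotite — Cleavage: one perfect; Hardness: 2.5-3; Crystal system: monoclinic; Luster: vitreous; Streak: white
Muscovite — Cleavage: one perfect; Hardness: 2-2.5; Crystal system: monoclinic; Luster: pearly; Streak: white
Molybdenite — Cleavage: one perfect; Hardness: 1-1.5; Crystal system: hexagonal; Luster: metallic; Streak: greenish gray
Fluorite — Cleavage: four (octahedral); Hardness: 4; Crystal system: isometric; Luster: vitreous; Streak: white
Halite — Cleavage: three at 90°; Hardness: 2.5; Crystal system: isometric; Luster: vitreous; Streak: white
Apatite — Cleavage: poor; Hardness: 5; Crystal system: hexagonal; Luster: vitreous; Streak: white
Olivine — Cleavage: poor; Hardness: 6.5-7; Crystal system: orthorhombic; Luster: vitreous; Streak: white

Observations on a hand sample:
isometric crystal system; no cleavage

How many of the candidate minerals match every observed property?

Isometric crystal system: leaves Chromite, Pyrite, Magnetite, Sylvite, Fluorite, Halite.
No cleavage: leaves Chromite, Magnetite.
The minerals that satisfy all observations are Chromite, Magnetite.
That is 2 minerals.

2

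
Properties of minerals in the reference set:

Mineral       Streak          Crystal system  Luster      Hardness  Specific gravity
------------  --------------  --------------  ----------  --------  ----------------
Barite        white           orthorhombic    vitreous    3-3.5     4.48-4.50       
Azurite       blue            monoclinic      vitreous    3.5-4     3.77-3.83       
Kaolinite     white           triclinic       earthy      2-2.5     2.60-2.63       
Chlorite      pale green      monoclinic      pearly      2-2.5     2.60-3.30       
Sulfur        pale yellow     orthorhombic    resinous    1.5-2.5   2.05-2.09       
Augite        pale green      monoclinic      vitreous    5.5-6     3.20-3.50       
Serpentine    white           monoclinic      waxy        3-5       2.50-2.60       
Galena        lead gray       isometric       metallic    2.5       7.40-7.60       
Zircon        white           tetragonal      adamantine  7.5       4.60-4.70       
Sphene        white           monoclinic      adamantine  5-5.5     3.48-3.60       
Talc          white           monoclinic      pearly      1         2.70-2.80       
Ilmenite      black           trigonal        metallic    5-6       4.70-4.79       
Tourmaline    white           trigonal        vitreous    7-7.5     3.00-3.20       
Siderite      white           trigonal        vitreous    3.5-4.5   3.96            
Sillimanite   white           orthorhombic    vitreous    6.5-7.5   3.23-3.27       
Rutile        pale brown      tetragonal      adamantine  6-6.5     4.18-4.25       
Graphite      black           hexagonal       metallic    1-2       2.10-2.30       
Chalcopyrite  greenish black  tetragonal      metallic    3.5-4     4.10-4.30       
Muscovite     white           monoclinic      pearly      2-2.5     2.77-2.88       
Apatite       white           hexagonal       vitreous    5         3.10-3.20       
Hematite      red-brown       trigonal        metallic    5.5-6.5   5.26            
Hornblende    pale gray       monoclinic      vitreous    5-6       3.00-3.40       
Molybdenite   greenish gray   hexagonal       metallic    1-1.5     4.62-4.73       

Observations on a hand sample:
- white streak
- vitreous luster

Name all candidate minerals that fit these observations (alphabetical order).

Apatite, Barite, Siderite, Sillimanite, Tourmaline

White streak: narrows the field to Barite, Kaolinite, Serpentine, Zircon, Sphene, Talc, Tourmaline, Siderite, Sillimanite, Muscovite, Apatite.
Vitreous luster: Barite, Tourmaline, Siderite, Sillimanite, Apatite remain.
Remaining candidates: Apatite, Barite, Siderite, Sillimanite, Tourmaline.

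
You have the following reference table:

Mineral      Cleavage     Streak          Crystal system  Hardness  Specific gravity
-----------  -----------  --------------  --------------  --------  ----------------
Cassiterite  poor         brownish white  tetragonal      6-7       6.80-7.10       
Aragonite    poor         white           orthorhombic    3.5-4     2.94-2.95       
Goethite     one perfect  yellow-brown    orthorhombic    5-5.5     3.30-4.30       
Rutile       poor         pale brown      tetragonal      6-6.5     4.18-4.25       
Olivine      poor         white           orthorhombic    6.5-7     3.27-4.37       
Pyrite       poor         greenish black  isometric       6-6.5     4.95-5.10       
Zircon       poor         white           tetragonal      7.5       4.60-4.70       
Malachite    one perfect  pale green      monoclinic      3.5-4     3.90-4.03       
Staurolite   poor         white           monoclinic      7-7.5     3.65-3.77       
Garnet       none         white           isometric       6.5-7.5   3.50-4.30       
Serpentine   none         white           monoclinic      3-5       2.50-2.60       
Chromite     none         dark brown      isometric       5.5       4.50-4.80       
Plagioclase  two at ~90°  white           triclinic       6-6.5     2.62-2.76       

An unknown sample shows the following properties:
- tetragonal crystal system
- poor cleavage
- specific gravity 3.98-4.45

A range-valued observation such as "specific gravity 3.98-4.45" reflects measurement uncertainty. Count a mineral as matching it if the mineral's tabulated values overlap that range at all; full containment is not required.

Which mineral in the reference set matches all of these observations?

Rutile

Tetragonal crystal system: only Cassiterite, Rutile, Zircon remain.
Poor cleavage: no further eliminations.
Specific gravity 3.98-4.45: narrows the field to Rutile.
Rutile is the sole remaining match.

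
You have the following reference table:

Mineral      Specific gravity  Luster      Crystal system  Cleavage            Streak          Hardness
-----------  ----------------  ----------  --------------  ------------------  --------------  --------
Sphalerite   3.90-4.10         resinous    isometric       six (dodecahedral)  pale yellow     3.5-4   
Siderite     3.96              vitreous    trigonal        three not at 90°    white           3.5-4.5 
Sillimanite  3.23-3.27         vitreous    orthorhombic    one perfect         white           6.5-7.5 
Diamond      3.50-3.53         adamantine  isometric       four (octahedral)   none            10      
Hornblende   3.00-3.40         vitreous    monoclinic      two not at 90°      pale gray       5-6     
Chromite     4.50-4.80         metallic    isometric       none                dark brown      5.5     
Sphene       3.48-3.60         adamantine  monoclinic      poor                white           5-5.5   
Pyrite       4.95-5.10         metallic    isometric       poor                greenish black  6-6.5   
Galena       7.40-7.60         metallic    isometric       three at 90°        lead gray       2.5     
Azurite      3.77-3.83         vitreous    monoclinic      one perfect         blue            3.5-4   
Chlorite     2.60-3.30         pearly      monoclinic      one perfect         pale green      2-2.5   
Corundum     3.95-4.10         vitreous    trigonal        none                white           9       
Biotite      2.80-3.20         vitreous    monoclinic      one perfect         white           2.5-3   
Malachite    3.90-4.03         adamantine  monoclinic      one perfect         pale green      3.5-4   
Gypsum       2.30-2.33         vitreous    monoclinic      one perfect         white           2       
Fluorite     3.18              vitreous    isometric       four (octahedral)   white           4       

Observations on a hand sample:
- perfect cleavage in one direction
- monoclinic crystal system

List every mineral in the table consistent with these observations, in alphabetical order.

Perfect cleavage in one direction: only Sillimanite, Azurite, Chlorite, Biotite, Malachite, Gypsum remain.
Monoclinic crystal system rules out Sillimanite.
Consistent with every observation: Azurite, Biotite, Chlorite, Gypsum, Malachite.

Azurite, Biotite, Chlorite, Gypsum, Malachite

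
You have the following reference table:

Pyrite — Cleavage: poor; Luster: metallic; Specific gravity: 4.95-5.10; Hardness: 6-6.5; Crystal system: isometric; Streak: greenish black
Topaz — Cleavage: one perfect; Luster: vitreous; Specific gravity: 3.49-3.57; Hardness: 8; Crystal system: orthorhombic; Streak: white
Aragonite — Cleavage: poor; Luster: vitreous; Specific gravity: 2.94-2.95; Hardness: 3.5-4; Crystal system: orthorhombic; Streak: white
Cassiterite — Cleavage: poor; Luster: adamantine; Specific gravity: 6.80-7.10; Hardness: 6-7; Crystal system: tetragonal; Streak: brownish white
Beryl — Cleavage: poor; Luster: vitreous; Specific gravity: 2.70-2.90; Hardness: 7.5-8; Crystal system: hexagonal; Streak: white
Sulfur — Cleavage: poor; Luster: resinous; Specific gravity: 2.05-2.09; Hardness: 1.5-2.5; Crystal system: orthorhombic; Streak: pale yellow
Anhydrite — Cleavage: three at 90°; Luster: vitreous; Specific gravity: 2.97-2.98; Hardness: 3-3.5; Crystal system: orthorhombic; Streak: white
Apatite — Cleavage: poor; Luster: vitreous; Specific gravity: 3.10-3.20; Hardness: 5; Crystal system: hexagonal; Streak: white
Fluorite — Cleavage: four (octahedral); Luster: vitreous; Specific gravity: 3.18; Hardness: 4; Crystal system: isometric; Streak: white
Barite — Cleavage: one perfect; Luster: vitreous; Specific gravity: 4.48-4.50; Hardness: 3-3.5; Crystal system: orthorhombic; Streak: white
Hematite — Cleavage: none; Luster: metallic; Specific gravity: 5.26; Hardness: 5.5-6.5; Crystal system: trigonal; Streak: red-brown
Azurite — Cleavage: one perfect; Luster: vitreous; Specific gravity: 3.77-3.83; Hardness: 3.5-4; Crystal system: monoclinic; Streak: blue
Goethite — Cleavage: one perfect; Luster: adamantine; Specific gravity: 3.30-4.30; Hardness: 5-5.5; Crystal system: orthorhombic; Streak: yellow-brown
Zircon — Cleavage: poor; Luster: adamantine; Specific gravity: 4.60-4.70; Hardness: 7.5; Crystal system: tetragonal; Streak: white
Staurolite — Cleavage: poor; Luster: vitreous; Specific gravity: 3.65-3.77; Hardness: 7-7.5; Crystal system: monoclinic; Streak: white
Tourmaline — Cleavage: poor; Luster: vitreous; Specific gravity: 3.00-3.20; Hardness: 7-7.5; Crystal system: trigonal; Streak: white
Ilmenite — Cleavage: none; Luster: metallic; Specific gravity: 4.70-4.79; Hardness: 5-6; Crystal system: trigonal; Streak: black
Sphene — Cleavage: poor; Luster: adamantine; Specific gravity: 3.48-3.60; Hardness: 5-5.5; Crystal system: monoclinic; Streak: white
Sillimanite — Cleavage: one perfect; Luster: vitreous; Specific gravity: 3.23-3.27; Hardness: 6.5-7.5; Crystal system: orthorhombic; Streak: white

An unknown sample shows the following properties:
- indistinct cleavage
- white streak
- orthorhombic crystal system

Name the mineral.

Indistinct cleavage: leaves Pyrite, Aragonite, Cassiterite, Beryl, Sulfur, Apatite, Zircon, Staurolite, Tourmaline, Sphene.
White streak is inconsistent with Pyrite, Cassiterite, Sulfur.
Orthorhombic crystal system: Aragonite remains.
Aragonite is the sole remaining match.

Aragonite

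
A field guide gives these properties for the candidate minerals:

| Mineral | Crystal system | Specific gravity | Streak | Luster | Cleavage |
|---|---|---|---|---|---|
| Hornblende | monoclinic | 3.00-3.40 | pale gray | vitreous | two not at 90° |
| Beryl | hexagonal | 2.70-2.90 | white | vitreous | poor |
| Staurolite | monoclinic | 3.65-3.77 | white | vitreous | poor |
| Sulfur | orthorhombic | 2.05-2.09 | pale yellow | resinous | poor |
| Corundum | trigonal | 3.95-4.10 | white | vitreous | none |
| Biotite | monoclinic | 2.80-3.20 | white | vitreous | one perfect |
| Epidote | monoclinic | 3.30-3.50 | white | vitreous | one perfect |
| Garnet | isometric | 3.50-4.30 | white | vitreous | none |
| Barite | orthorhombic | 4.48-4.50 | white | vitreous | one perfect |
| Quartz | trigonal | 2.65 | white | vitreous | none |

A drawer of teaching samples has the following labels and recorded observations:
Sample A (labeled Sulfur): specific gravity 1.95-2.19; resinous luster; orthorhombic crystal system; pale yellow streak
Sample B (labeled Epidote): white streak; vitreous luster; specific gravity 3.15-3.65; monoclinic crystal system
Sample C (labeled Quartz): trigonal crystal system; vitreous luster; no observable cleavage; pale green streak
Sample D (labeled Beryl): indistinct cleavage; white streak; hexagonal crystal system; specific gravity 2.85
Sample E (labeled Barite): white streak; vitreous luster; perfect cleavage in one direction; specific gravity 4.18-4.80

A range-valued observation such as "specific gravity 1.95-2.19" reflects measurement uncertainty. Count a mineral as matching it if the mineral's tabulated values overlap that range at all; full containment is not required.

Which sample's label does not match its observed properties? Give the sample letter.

C

Sample A: all recorded properties match Sulfur.
Sample B: all recorded properties match Epidote.
Sample C: Quartz has white streak, but the record shows pale green streak — this label is wrong.
Sample D: all recorded properties match Beryl.
Sample E: all recorded properties match Barite.
The mislabeled specimen is C.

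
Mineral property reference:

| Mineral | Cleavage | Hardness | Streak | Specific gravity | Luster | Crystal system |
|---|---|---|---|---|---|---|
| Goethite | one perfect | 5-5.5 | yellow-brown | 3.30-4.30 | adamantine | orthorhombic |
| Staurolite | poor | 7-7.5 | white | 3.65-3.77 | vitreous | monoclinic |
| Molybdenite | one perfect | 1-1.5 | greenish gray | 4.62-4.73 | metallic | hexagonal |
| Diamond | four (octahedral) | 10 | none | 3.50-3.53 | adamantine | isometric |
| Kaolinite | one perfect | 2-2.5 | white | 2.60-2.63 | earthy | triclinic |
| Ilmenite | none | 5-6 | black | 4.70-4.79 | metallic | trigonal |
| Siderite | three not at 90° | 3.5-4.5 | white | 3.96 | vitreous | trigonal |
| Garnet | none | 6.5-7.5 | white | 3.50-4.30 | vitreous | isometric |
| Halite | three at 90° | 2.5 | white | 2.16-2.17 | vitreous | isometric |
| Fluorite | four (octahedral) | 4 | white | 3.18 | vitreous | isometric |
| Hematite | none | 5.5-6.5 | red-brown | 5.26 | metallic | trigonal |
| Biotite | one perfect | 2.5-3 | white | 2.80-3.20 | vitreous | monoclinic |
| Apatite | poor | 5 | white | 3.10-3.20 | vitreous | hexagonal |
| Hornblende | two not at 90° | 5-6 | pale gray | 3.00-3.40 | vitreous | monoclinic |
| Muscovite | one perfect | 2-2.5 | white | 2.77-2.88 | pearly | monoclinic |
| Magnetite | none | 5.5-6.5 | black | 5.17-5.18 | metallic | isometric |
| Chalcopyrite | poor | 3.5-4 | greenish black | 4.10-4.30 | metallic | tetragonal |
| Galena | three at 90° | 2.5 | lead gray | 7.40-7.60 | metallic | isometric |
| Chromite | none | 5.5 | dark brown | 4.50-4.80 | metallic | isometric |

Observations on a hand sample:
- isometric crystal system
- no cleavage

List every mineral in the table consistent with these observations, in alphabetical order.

Chromite, Garnet, Magnetite

Isometric crystal system: Diamond, Garnet, Halite, Fluorite, Magnetite, Galena, Chromite remain.
No cleavage: Garnet, Magnetite, Chromite remain.
Consistent with every observation: Chromite, Garnet, Magnetite.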